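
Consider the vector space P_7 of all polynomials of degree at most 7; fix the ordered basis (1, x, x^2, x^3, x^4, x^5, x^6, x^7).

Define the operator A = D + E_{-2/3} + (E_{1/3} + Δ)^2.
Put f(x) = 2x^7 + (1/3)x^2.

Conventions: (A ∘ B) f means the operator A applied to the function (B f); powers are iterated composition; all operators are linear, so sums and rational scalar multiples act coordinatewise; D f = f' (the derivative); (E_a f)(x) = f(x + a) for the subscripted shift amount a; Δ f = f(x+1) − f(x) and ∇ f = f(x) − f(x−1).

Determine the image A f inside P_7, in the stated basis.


the image equals g(x) = 4x^7 + 42x^6 + (784/3)x^5 + (2240/3)x^4 + (117320/81)x^3 + (43586/27)x^2 + (750682/729)x + 207064/729

D f = 14x^6 + (2/3)x
E_{-2/3} f = 2x^7 - (28/3)x^6 + (56/3)x^5 - (560/27)x^4 + (1120/81)x^3 - (421/81)x^2 + (572/729)x + 68/2187
E_{1/3} f = 2x^7 + (14/3)x^6 + (14/3)x^5 + (70/27)x^4 + (70/81)x^3 + (41/81)x^2 + (176/729)x + 83/2187
Δ f = 14x^6 + 42x^5 + 70x^4 + 70x^3 + 42x^2 + (44/3)x + 7/3
(E_{1/3} + Δ) f = 2x^7 + (56/3)x^6 + (140/3)x^5 + (1960/27)x^4 + (5740/81)x^3 + (3443/81)x^2 + (10868/729)x + 5186/2187
E_{1/3} (E_{1/3} + Δ) f = 2x^7 + (70/3)x^6 + (266/3)x^5 + (4970/27)x^4 + (18970/81)x^3 + (14797/81)x^2 + (59036/729)x + 34561/2187
Δ (E_{1/3} + Δ) f = 14x^6 + 154x^5 + (1750/3)x^4 + (32410/27)x^3 + (38794/27)x^2 + (76732/81)x + 195521/729
(E_{1/3} + Δ) (E_{1/3} + Δ) f = 2x^7 + (112/3)x^6 + (728/3)x^5 + (20720/27)x^4 + (116200/81)x^3 + (131179/81)x^2 + (749624/729)x + 621124/2187
(D + E_{-2/3} + (E_{1/3} + Δ)^2) f = 4x^7 + 42x^6 + (784/3)x^5 + (2240/3)x^4 + (117320/81)x^3 + (43586/27)x^2 + (750682/729)x + 207064/729


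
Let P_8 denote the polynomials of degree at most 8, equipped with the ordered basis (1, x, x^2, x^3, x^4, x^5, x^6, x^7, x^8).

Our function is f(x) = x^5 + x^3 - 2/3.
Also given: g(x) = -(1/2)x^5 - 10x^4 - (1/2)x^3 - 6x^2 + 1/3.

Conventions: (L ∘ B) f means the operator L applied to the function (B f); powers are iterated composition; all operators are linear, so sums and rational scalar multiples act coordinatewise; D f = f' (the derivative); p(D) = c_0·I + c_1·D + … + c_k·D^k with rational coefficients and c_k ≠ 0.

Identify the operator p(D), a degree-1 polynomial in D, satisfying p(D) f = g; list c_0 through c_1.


p(D) = -(1/2)·I − 2·D, i.e. c_0 = -1/2, c_1 = -2

D^0 f = x^5 + x^3 - 2/3
D^1 f = 5x^4 + 3x^2
matching coefficients of g against c_0 f + c_1 Df + … from the top degree down determines the c_i
solution: c_0 = -1/2, c_1 = -2


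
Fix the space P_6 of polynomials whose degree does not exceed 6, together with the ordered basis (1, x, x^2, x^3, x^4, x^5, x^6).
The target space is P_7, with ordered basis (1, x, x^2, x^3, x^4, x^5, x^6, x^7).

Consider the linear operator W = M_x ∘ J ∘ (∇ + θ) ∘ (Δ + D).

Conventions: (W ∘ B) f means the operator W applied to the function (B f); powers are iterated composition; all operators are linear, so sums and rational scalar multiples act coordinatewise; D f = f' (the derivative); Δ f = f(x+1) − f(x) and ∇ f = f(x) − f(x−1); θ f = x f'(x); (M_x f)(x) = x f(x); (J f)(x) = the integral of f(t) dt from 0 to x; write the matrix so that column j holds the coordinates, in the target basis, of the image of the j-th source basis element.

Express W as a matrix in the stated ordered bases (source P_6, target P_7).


the matrix is [[0, 0, 0, 0, 0, 0, 0]; [0, 0, 0, 0, 0, 0, 0]; [0, 0, 4, -3, 6, -5, 8]; [0, 0, 2, 15/2, -4, 35/2, -12]; [0, 0, 0, 4, 12, -10/3, 40]; [0, 0, 0, 0, 6, 35/2, 0]; [0, 0, 0, 0, 0, 8, 24]; [0, 0, 0, 0, 0, 0, 10]] (rows listed top to bottom)

image of 1: 0
image of x: 0
image of x^2: 2x^3 + 4x^2
image of x^3: 4x^4 + (15/2)x^3 - 3x^2
image of x^4: 6x^5 + 12x^4 - 4x^3 + 6x^2
image of x^5: 8x^6 + (35/2)x^5 - (10/3)x^4 + (35/2)x^3 - 5x^2
image of x^6: 10x^7 + 24x^6 + 40x^4 - 12x^3 + 8x^2
each image's coordinates form column j of the matrix


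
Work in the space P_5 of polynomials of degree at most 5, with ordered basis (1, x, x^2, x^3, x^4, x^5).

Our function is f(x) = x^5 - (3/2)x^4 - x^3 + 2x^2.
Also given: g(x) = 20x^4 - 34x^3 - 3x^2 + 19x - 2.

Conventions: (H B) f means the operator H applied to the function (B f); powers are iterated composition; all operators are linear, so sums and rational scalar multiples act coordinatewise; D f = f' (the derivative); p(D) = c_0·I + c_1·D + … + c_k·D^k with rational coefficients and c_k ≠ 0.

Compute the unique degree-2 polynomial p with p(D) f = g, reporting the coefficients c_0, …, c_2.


c_0 = 0, c_1 = 4, c_2 = -1/2

D^0 f = x^5 - (3/2)x^4 - x^3 + 2x^2
D^1 f = 5x^4 - 6x^3 - 3x^2 + 4x
D^2 f = 20x^3 - 18x^2 - 6x + 4
matching coefficients of g against c_0 f + c_1 Df + … from the top degree down determines the c_i
solution: c_0 = 0, c_1 = 4, c_2 = -1/2


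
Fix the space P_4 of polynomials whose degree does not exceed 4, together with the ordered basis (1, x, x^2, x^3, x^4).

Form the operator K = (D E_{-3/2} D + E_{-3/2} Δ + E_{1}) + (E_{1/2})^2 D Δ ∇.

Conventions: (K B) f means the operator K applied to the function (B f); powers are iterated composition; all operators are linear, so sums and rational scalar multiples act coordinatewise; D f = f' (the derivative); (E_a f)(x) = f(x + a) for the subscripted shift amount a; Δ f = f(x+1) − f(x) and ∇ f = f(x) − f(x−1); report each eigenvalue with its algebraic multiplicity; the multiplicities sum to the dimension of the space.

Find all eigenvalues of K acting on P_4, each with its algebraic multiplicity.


λ = 1 (multiplicity 5)

image of 1: 1
image of x: x + 2
image of x^2: x^2 + 4x + 1
image of x^3: x^3 + 6x^2 + 3x + 5/4
image of x^4: x^4 + 8x^3 + 6x^2 + 5x + 47
the matrix is upper triangular; its diagonal is (1, 1, 1, 1, 1)
for a triangular matrix the eigenvalues are the diagonal entries, with algebraic multiplicity their repetition count


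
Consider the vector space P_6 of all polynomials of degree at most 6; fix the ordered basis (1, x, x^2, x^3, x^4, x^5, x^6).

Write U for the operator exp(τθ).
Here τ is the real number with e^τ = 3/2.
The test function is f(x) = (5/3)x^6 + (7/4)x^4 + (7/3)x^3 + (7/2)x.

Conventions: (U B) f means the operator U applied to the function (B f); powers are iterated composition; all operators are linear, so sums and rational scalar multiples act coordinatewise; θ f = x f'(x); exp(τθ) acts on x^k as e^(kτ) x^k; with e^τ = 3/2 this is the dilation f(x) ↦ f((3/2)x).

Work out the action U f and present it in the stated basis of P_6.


exp(τθ) x^k = e^(kτ) x^k; with e^τ = 3/2 this sends x^k to (3/2)^k x^k
x ↦ 3/2 x
x^3 ↦ 27/8 x^3
x^4 ↦ 81/16 x^4
x^6 ↦ 729/64 x^6
applying this coordinatewise to f: exp(τθ) f = (1215/64)x^6 + (567/64)x^4 + (63/8)x^3 + (21/4)x

the image equals g(x) = (1215/64)x^6 + (567/64)x^4 + (63/8)x^3 + (21/4)x


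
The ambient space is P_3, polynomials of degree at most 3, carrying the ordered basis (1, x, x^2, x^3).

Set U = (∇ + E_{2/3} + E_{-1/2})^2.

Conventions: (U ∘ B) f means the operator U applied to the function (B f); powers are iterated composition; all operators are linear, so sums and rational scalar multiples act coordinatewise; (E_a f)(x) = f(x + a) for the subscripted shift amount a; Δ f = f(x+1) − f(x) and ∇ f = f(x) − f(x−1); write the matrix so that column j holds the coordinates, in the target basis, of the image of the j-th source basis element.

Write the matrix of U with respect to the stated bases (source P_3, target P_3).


image of 1: 4
image of x: 4x + 14/3
image of x^2: 4x^2 + (28/3)x + 3/2
image of x^3: 4x^3 + 14x^2 + (9/2)x + 275/108
each image's coordinates form column j of the matrix

the matrix is [[4, 14/3, 3/2, 275/108]; [0, 4, 28/3, 9/2]; [0, 0, 4, 14]; [0, 0, 0, 4]] (rows listed top to bottom)


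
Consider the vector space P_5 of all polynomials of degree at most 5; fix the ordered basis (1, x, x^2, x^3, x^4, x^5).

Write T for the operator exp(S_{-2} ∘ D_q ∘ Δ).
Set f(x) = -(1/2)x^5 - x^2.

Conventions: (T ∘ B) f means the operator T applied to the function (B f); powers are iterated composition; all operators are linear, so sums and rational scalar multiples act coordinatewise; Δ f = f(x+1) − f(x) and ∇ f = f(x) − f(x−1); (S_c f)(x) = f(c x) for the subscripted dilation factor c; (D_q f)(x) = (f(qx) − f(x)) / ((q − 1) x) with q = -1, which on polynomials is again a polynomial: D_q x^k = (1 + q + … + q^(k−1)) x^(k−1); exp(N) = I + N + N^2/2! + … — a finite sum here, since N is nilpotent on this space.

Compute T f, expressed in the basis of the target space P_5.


the image equals g(x) = -(1/2)x^5 - 21x^2 - 49/2

order-1 term: -20x^2 - 9/2
order-2 term: -20
the series for exp(S_{-2} ∘ D_q ∘ Δ) f terminates at order 2
exp(S_{-2} ∘ D_q ∘ Δ) f = -(1/2)x^5 - 21x^2 - 49/2


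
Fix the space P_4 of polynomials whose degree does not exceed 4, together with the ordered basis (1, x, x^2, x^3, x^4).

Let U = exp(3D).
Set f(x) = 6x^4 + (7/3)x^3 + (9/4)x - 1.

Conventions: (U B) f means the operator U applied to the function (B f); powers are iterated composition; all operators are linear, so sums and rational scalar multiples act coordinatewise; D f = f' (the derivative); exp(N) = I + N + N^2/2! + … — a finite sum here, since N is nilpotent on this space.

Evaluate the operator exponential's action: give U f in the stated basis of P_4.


the result is g(x) = 6x^4 + (223/3)x^3 + 345x^2 + (2853/4)x + 2219/4

order-1 term: 72x^3 + 21x^2 + 27/4
order-2 term: 324x^2 + 63x
order-3 term: 648x + 63
order-4 term: 486
the series for exp(3D) f terminates at order 4
exp(3D) f = 6x^4 + (223/3)x^3 + 345x^2 + (2853/4)x + 2219/4


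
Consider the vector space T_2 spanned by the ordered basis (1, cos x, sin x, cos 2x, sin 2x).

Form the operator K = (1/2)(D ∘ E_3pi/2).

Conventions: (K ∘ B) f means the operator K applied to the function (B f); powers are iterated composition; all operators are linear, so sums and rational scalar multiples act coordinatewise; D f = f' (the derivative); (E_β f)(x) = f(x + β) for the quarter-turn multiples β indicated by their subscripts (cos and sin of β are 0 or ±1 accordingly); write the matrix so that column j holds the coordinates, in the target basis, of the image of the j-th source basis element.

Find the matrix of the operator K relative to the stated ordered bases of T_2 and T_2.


the matrix is [[0, 0, 0, 0, 0]; [0, 1/2, 0, 0, 0]; [0, 0, 1/2, 0, 0]; [0, 0, 0, 0, -1]; [0, 0, 0, 1, 0]] (rows listed top to bottom)

image of 1: 0
image of cos x: (1/2)cos x
image of sin x: (1/2)sin x
image of cos 2x: sin 2x
image of sin 2x: -cos 2x
each image's coordinates form column j of the matrix


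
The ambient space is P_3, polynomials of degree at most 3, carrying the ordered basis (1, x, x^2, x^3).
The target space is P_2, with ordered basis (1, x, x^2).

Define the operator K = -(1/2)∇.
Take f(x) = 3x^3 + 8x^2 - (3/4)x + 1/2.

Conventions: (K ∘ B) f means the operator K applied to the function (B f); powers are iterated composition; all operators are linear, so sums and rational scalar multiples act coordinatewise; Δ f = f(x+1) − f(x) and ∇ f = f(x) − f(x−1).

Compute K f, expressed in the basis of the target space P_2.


∇ f = 9x^2 + 7x - 23/4
(-(1/2)∇) f = -(9/2)x^2 - (7/2)x + 23/8

the image equals g(x) = -(9/2)x^2 - (7/2)x + 23/8


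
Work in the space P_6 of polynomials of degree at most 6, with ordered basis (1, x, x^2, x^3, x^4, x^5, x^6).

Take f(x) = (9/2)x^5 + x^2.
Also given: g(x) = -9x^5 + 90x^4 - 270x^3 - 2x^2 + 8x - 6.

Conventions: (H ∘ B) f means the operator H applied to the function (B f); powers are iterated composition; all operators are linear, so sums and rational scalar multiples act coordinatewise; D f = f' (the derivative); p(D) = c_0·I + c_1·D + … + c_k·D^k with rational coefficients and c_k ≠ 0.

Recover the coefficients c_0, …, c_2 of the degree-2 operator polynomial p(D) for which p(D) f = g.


c_0 = -2, c_1 = 4, c_2 = -3

D^0 f = (9/2)x^5 + x^2
D^1 f = (45/2)x^4 + 2x
D^2 f = 90x^3 + 2
matching coefficients of g against c_0 f + c_1 Df + … from the top degree down determines the c_i
solution: c_0 = -2, c_1 = 4, c_2 = -3


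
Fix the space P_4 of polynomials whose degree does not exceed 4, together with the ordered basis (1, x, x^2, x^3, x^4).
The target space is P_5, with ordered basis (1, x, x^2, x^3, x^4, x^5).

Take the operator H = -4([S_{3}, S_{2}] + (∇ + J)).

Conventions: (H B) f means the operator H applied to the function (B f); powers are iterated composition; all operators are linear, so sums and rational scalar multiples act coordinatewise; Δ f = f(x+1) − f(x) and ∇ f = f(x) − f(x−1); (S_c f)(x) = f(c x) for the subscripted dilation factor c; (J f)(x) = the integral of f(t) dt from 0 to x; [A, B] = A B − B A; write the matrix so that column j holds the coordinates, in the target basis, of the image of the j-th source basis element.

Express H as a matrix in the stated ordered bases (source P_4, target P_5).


the matrix is [[0, -4, 4, -4, 4]; [-4, 0, -8, 12, -16]; [0, -2, 0, -12, 24]; [0, 0, -4/3, 0, -16]; [0, 0, 0, -1, 0]; [0, 0, 0, 0, -4/5]] (rows listed top to bottom)

image of 1: -4x
image of x: -2x^2 - 4
image of x^2: -(4/3)x^3 - 8x + 4
image of x^3: -x^4 - 12x^2 + 12x - 4
image of x^4: -(4/5)x^5 - 16x^3 + 24x^2 - 16x + 4
each image's coordinates form column j of the matrix


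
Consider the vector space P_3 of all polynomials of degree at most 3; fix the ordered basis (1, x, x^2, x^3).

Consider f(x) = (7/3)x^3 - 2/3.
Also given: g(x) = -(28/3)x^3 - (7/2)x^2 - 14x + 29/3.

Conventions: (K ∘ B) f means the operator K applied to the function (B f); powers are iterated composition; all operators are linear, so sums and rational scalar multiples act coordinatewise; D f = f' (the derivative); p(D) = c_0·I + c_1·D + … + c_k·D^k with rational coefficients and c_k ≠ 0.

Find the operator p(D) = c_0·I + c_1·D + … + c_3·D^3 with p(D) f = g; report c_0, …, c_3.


c_0 = -4, c_1 = -1/2, c_2 = -1, c_3 = 1/2

D^0 f = (7/3)x^3 - 2/3
D^1 f = 7x^2
D^2 f = 14x
D^3 f = 14
matching coefficients of g against c_0 f + c_1 Df + … from the top degree down determines the c_i
solution: c_0 = -4, c_1 = -1/2, c_2 = -1, c_3 = 1/2


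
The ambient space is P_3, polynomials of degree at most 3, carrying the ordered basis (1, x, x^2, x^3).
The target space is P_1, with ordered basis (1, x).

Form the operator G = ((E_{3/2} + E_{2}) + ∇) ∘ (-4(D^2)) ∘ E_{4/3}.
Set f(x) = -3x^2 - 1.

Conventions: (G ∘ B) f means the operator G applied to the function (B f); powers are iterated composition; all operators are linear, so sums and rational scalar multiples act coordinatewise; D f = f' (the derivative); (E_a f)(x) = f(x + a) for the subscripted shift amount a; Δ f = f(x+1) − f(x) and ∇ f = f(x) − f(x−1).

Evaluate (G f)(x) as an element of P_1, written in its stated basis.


E_{4/3} f = -3x^2 - 8x - 19/3
D E_{4/3} f = -6x - 8
D D E_{4/3} f = -6
(-4(D^2)) E_{4/3} f = 24
E_{3/2} (-4(D^2)) E_{4/3} f = 24
E_{2} (-4(D^2)) E_{4/3} f = 24
(E_{3/2} + E_{2}) (-4(D^2)) E_{4/3} f = 48
∇ (-4(D^2)) E_{4/3} f = 0
((E_{3/2} + E_{2}) + ∇) (-4(D^2)) E_{4/3} f = 48

the result is g(x) = 48


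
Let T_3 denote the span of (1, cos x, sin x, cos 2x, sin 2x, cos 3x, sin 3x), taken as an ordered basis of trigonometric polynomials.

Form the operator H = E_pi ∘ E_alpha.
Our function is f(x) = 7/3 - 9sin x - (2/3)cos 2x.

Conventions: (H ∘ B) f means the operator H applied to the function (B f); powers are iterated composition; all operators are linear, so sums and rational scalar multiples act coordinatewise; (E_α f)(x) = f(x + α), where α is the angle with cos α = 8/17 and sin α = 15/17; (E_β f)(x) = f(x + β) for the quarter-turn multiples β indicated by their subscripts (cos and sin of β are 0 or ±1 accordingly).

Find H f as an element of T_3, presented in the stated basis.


g(x) = 7/3 + (135/17)cos x + (72/17)sin x + (322/867)cos 2x + (160/289)sin 2x

E_alpha f = 7/3 - (135/17)cos x - (72/17)sin x + (322/867)cos 2x + (160/289)sin 2x
E_pi E_alpha f = 7/3 + (135/17)cos x + (72/17)sin x + (322/867)cos 2x + (160/289)sin 2x


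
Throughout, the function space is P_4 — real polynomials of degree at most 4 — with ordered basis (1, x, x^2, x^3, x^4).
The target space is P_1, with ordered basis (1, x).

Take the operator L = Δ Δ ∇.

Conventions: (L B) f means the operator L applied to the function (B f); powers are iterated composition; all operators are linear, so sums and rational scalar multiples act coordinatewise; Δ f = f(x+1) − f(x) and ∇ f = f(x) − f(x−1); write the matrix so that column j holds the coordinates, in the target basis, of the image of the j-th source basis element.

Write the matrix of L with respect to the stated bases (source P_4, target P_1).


the matrix is [[0, 0, 0, 6, 12]; [0, 0, 0, 0, 24]] (rows listed top to bottom)

image of 1: 0
image of x: 0
image of x^2: 0
image of x^3: 6
image of x^4: 24x + 12
each image's coordinates form column j of the matrix


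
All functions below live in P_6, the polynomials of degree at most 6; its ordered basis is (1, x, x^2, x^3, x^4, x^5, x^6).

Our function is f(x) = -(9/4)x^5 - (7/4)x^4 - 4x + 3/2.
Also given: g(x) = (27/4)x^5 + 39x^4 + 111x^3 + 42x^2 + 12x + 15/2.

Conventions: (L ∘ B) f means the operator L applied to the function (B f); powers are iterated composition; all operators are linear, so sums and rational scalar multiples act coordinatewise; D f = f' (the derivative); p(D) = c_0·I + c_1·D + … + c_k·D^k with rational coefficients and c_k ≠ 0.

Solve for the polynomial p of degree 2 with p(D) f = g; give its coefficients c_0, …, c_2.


D^0 f = -(9/4)x^5 - (7/4)x^4 - 4x + 3/2
D^1 f = -(45/4)x^4 - 7x^3 - 4
D^2 f = -45x^3 - 21x^2
matching coefficients of g against c_0 f + c_1 Df + … from the top degree down determines the c_i
solution: c_0 = -3, c_1 = -3, c_2 = -2

p(D) = -3·I − 3·D − 2·D^2, i.e. c_0 = -3, c_1 = -3, c_2 = -2


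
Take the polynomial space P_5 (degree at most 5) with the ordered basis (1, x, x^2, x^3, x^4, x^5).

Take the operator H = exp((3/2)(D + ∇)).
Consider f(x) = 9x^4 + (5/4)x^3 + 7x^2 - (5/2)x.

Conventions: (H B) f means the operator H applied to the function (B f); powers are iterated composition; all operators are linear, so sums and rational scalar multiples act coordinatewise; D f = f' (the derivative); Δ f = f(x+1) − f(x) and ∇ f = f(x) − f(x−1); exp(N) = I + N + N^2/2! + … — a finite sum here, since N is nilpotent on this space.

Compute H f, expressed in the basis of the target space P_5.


order-1 term: 108x^3 - (279/4)x^2 + (723/8)x - 237/8
order-2 term: 486x^2 - (1809/4)x + 2151/8
order-3 term: 972x - 2781/4
order-4 term: 729
the series for exp((3/2)(D + ∇)) f terminates at order 4
exp((3/2)(D + ∇)) f = 9x^4 + (437/4)x^3 + (1693/4)x^2 + (4861/8)x + 273

the result is g(x) = 9x^4 + (437/4)x^3 + (1693/4)x^2 + (4861/8)x + 273


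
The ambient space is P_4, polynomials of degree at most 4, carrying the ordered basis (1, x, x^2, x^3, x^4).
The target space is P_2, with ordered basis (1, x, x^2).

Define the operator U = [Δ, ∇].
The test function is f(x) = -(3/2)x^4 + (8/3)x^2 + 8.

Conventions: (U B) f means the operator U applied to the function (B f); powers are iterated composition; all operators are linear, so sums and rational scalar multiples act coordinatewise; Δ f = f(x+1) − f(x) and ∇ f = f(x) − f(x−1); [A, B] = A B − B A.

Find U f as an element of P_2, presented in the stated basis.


g(x) = 0

∇ f = -6x^3 + 9x^2 - (2/3)x - 7/6
Δ ∇ f = -18x^2 + 7/3
Δ f = -6x^3 - 9x^2 - (2/3)x + 7/6
∇ Δ f = -18x^2 + 7/3
[Δ, ∇] f = 0


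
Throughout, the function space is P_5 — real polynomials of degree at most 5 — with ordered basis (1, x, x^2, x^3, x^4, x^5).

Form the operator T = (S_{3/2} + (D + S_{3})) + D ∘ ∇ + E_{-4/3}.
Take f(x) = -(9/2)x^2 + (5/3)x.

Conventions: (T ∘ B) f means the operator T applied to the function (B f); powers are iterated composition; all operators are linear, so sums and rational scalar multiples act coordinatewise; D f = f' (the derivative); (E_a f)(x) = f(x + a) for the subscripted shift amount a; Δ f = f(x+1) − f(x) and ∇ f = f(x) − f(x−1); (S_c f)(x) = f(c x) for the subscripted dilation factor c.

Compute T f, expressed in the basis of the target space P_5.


the result is g(x) = -(441/8)x^2 + (73/6)x - 158/9

S_{3/2} f = -(81/8)x^2 + (5/2)x
D f = -9x + 5/3
S_{3} f = -(81/2)x^2 + 5x
(D + S_{3}) f = -(81/2)x^2 - 4x + 5/3
(S_{3/2} + (D + S_{3})) f = -(405/8)x^2 - (3/2)x + 5/3
∇ f = -9x + 37/6
D ∇ f = -9
E_{-4/3} f = -(9/2)x^2 + (41/3)x - 92/9
((S_{3/2} + (D + S_{3})) + D ∘ ∇ + E_{-4/3}) f = -(441/8)x^2 + (73/6)x - 158/9


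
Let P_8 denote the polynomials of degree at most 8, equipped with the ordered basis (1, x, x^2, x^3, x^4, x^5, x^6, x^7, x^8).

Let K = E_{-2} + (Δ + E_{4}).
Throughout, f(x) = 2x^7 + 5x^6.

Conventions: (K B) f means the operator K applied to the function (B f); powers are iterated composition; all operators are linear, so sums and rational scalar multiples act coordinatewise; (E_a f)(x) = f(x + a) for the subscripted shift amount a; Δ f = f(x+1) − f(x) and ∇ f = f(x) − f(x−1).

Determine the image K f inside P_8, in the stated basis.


g(x) = 4x^7 + 52x^6 + 972x^5 + 5565x^4 + 24810x^3 + 62181x^2 + 88044x + 53319

E_{-2} f = 2x^7 - 23x^6 + 108x^5 - 260x^4 + 320x^3 - 144x^2 - 64x + 64
Δ f = 14x^6 + 72x^5 + 145x^4 + 170x^3 + 117x^2 + 44x + 7
E_{4} f = 2x^7 + 61x^6 + 792x^5 + 5680x^4 + 24320x^3 + 62208x^2 + 88064x + 53248
(Δ + E_{4}) f = 2x^7 + 75x^6 + 864x^5 + 5825x^4 + 24490x^3 + 62325x^2 + 88108x + 53255
(E_{-2} + (Δ + E_{4})) f = 4x^7 + 52x^6 + 972x^5 + 5565x^4 + 24810x^3 + 62181x^2 + 88044x + 53319


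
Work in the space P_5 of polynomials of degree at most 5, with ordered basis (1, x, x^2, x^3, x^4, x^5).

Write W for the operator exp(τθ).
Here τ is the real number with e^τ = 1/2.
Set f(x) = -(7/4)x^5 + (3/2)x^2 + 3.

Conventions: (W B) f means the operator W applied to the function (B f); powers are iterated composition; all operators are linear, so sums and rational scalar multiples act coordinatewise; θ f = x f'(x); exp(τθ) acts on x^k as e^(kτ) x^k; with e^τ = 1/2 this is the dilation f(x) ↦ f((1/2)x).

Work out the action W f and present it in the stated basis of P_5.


the image equals g(x) = -(7/128)x^5 + (3/8)x^2 + 3

exp(τθ) x^k = e^(kτ) x^k; with e^τ = 1/2 this sends x^k to (1/2)^k x^k
x^2 ↦ 1/4 x^2
x^5 ↦ 1/32 x^5
applying this coordinatewise to f: exp(τθ) f = -(7/128)x^5 + (3/8)x^2 + 3


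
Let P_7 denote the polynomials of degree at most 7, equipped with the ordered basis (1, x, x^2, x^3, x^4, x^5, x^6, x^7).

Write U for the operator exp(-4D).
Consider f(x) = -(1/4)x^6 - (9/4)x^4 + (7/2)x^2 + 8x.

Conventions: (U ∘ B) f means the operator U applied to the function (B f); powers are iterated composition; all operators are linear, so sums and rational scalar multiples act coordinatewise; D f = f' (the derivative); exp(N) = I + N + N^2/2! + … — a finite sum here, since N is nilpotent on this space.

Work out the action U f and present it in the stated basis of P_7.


order-1 term: 6x^5 + 36x^3 - 28x - 32
order-2 term: -60x^4 - 216x^2 + 56
order-3 term: 320x^3 + 576x
order-4 term: -960x^2 - 576
order-5 term: 1536x
order-6 term: -1024
the series for exp(-4D) f terminates at order 6
exp(-4D) f = -(1/4)x^6 + 6x^5 - (249/4)x^4 + 356x^3 - (2345/2)x^2 + 2092x - 1576

g(x) = -(1/4)x^6 + 6x^5 - (249/4)x^4 + 356x^3 - (2345/2)x^2 + 2092x - 1576


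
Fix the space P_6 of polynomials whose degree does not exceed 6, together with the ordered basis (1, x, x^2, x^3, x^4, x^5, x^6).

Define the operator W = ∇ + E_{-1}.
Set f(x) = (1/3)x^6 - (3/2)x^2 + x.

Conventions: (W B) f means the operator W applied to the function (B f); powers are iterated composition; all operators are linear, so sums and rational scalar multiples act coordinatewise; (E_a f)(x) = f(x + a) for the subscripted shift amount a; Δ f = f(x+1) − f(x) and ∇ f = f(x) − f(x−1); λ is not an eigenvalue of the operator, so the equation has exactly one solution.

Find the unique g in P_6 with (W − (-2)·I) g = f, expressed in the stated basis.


write g with unknown coordinates in the stated basis and equate coefficients in (W − (-2)·I) g = f
solving from the highest basis element down gives g = (1/9)x^6 - (1/2)x^2 + (1/3)x
check: W g = (1/9)x^6 - (1/2)x^2 + (1/3)x
so W g − (-2)·g = (1/3)x^6 - (3/2)x^2 + x = f ✓

g(x) = (1/9)x^6 - (1/2)x^2 + (1/3)x


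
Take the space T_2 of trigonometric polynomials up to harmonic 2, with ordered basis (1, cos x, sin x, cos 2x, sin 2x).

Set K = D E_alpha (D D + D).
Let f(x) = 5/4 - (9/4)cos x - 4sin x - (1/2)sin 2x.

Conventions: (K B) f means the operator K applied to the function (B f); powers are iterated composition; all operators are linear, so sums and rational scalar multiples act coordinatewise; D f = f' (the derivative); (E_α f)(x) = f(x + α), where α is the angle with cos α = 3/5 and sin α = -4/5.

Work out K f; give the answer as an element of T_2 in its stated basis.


D f = -4cos x + (9/4)sin x - cos 2x
D D f = (9/4)cos x + 4sin x + 2sin 2x
D f = -4cos x + (9/4)sin x - cos 2x
(D D + D) f = -(7/4)cos x + (25/4)sin x - cos 2x + 2sin 2x
E_alpha (D D + D) f = -(121/20)cos x + (47/20)sin x - (41/25)cos 2x - (38/25)sin 2x
D E_alpha (D D + D) f = (47/20)cos x + (121/20)sin x - (76/25)cos 2x + (82/25)sin 2x

g(x) = (47/20)cos x + (121/20)sin x - (76/25)cos 2x + (82/25)sin 2x


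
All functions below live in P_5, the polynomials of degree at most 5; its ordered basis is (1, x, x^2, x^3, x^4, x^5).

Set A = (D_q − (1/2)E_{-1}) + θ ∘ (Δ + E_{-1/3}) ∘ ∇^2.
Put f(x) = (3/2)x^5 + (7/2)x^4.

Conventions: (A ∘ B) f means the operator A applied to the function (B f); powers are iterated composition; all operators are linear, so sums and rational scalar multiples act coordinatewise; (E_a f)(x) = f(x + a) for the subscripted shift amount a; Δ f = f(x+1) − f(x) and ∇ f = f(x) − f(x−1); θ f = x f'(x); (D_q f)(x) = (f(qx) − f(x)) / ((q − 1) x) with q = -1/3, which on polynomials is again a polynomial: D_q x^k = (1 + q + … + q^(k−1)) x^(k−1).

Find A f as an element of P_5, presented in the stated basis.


D_q f = (61/54)x^4 + (70/27)x^3
E_{-1} f = (3/2)x^5 - 4x^4 + x^3 + 6x^2 - (13/2)x + 2
(-(1/2)E_{-1}) f = -(3/4)x^5 + 2x^4 - (1/2)x^3 - 3x^2 + (13/4)x - 1
(D_q − (1/2)E_{-1}) f = -(3/4)x^5 + (169/54)x^4 + (113/54)x^3 - 3x^2 + (13/4)x - 1
∇ f = (15/2)x^4 - x^3 - 6x^2 + (13/2)x - 2
∇ ∇ f = 30x^3 - 48x^2 + 21x + 4
Δ ∇^2 f = 90x^2 - 6x + 3
E_{-1/3} ∇^2 f = 30x^3 - 78x^2 + 63x - 85/9
(Δ + E_{-1/3}) ∇^2 f = 30x^3 + 12x^2 + 57x - 58/9
θ (Δ + E_{-1/3}) ∇^2 f = 90x^3 + 24x^2 + 57x
((D_q − (1/2)E_{-1}) + θ ∘ (Δ + E_{-1/3}) ∘ ∇^2) f = -(3/4)x^5 + (169/54)x^4 + (4973/54)x^3 + 21x^2 + (241/4)x - 1

the image equals g(x) = -(3/4)x^5 + (169/54)x^4 + (4973/54)x^3 + 21x^2 + (241/4)x - 1


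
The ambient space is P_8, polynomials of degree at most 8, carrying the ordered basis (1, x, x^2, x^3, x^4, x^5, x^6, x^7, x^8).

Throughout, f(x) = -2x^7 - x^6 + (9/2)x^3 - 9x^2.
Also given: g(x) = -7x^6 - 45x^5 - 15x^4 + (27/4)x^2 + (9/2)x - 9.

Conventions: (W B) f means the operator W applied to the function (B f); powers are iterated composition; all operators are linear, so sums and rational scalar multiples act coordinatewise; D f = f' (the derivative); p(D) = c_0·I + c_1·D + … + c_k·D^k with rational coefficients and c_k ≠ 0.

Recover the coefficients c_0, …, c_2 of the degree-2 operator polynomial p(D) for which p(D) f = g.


D^0 f = -2x^7 - x^6 + (9/2)x^3 - 9x^2
D^1 f = -14x^6 - 6x^5 + (27/2)x^2 - 18x
D^2 f = -84x^5 - 30x^4 + 27x - 18
matching coefficients of g against c_0 f + c_1 Df + … from the top degree down determines the c_i
solution: c_0 = 0, c_1 = 1/2, c_2 = 1/2

p(D) = (1/2)·D + (1/2)·D^2, i.e. c_0 = 0, c_1 = 1/2, c_2 = 1/2


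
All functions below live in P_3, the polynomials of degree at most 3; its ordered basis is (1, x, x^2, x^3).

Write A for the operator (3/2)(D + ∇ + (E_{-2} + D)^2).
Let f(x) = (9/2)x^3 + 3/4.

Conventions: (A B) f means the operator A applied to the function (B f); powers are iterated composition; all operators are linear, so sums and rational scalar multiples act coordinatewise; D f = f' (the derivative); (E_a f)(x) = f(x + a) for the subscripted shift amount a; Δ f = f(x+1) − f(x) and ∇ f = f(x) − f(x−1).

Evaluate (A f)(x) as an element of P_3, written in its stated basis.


g(x) = (27/4)x^3 + (729/4)x - 2097/8

D f = (27/2)x^2
∇ f = (27/2)x^2 - (27/2)x + 9/2
E_{-2} f = (9/2)x^3 - 27x^2 + 54x - 141/4
D f = (27/2)x^2
(E_{-2} + D) f = (9/2)x^3 - (27/2)x^2 + 54x - 141/4
E_{-2} (E_{-2} + D) f = (9/2)x^3 - (81/2)x^2 + 162x - 933/4
D (E_{-2} + D) f = (27/2)x^2 - 27x + 54
(E_{-2} + D) (E_{-2} + D) f = (9/2)x^3 - 27x^2 + 135x - 717/4
(D + ∇ + (E_{-2} + D)^2) f = (9/2)x^3 + (243/2)x - 699/4
((3/2)(D + ∇ + (E_{-2} + D)^2)) f = (27/4)x^3 + (729/4)x - 2097/8


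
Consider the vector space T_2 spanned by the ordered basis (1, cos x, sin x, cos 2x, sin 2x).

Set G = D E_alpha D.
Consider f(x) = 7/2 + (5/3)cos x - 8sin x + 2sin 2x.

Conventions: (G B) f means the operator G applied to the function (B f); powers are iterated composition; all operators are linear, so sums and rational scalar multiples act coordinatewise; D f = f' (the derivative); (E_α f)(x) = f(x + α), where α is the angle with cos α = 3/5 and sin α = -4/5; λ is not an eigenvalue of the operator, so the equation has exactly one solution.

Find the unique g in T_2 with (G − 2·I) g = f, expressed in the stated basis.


write g with unknown coordinates in the stated basis and equate coefficients in (G − 2·I) g = f
solving from the highest basis element down gives g = -7/4 + (31/111)cos x + (332/111)sin x - (48/97)cos 2x - (11/97)sin 2x
check: G g = (247/111)cos x - (224/111)sin x - (96/97)cos 2x + (172/97)sin 2x
so G g − 2·g = 7/2 + (5/3)cos x - 8sin x + 2sin 2x = f ✓

the image equals g(x) = -7/4 + (31/111)cos x + (332/111)sin x - (48/97)cos 2x - (11/97)sin 2x


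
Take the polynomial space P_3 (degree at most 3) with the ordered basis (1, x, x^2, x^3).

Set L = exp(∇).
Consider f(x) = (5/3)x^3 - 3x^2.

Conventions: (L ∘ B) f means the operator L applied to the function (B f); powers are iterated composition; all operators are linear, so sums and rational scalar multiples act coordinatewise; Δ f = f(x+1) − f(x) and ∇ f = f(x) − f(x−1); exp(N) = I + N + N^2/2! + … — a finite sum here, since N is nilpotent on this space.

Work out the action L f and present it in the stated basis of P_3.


g(x) = (5/3)x^3 + 2x^2 - 6x - 5/3

order-1 term: 5x^2 - 11x + 14/3
order-2 term: 5x - 8
order-3 term: 5/3
the series for exp(∇) f terminates at order 3
exp(∇) f = (5/3)x^3 + 2x^2 - 6x - 5/3


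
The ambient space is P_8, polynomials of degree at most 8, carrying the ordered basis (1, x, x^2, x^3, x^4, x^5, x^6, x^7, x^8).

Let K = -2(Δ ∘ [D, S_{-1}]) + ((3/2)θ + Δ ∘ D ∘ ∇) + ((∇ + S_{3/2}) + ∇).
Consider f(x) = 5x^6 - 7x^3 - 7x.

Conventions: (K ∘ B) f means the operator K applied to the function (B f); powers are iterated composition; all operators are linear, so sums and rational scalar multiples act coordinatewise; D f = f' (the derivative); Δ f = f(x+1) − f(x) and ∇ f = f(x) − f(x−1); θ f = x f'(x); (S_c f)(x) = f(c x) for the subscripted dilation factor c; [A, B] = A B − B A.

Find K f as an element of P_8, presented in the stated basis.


S_{-1} f = 5x^6 + 7x^3 + 7x
D S_{-1} f = 30x^5 + 21x^2 + 7
D f = 30x^5 - 21x^2 - 7
S_{-1} D f = -30x^5 - 21x^2 - 7
[D, S_{-1}] f = 60x^5 + 42x^2 + 14
Δ [D, S_{-1}] f = 300x^4 + 600x^3 + 600x^2 + 384x + 102
(-2(Δ ∘ [D, S_{-1}])) f = -600x^4 - 1200x^3 - 1200x^2 - 768x - 204
θ f = 30x^6 - 21x^3 - 7x
((3/2)θ) f = 45x^6 - (63/2)x^3 - (21/2)x
∇ f = 30x^5 - 75x^4 + 100x^3 - 96x^2 + 51x - 19
D ∇ f = 150x^4 - 300x^3 + 300x^2 - 192x + 51
Δ D ∇ f = 600x^3 + 300x - 42
((3/2)θ + Δ ∘ D ∘ ∇) f = 45x^6 + (1137/2)x^3 + (579/2)x - 42
∇ f = 30x^5 - 75x^4 + 100x^3 - 96x^2 + 51x - 19
S_{3/2} f = (3645/64)x^6 - (189/8)x^3 - (21/2)x
(∇ + S_{3/2}) f = (3645/64)x^6 + 30x^5 - 75x^4 + (611/8)x^3 - 96x^2 + (81/2)x - 19
∇ f = 30x^5 - 75x^4 + 100x^3 - 96x^2 + 51x - 19
((∇ + S_{3/2}) + ∇) f = (3645/64)x^6 + 60x^5 - 150x^4 + (1411/8)x^3 - 192x^2 + (183/2)x - 38
(-2(Δ ∘ [D, S_{-1}]) + ((3/2)θ + Δ ∘ D ∘ ∇) + ((∇ + S_{3/2}) + ∇)) f = (6525/64)x^6 + 60x^5 - 750x^4 - (3641/8)x^3 - 1392x^2 - 387x - 284

the result is g(x) = (6525/64)x^6 + 60x^5 - 750x^4 - (3641/8)x^3 - 1392x^2 - 387x - 284


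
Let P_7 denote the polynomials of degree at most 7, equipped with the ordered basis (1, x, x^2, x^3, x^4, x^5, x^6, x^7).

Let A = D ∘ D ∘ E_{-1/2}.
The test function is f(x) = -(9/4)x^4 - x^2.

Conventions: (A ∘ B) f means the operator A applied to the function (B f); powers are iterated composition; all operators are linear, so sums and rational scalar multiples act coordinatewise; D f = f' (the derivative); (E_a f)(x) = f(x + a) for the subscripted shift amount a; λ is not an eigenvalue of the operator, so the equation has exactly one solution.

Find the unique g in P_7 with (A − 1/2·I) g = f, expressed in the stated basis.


write g with unknown coordinates in the stated basis and equate coefficients in (A − 1/2·I) g = f
solving from the highest basis element down gives g = (9/2)x^4 + 110x^2 - 108x + 467
check: A g = 54x^2 - 54x + 467/2
so A g − 1/2·g = -(9/4)x^4 - x^2 = f ✓

g(x) = (9/2)x^4 + 110x^2 - 108x + 467


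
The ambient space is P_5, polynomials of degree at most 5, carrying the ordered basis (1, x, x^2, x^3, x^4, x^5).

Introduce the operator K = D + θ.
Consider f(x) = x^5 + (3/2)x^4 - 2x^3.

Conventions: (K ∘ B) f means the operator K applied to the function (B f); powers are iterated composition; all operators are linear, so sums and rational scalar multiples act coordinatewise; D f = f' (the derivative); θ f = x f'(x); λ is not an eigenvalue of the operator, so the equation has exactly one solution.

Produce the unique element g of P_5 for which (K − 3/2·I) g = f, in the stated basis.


write g with unknown coordinates in the stated basis and equate coefficients in (K − 3/2·I) g = f
solving from the highest basis element down gives g = (2/7)x^5 + (1/35)x^4 - (148/105)x^3 + (296/35)x^2 + (1184/35)x + 2368/105
check: K g = (10/7)x^5 + (54/35)x^4 - (144/35)x^3 + (444/35)x^2 + (1776/35)x + 1184/35
so K g − 3/2·g = x^5 + (3/2)x^4 - 2x^3 = f ✓

g(x) = (2/7)x^5 + (1/35)x^4 - (148/105)x^3 + (296/35)x^2 + (1184/35)x + 2368/105


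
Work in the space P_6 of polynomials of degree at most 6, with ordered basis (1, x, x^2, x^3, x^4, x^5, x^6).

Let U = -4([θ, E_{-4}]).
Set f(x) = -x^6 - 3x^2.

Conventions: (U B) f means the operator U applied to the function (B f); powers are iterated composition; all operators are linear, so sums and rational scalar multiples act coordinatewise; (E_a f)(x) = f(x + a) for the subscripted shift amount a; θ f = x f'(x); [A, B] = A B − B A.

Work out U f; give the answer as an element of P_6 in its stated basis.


the result is g(x) = 96x^5 - 1920x^4 + 15360x^3 - 61440x^2 + 122976x - 98688

E_{-4} f = -x^6 + 24x^5 - 240x^4 + 1280x^3 - 3843x^2 + 6168x - 4144
θ E_{-4} f = -6x^6 + 120x^5 - 960x^4 + 3840x^3 - 7686x^2 + 6168x
θ f = -6x^6 - 6x^2
E_{-4} θ f = -6x^6 + 144x^5 - 1440x^4 + 7680x^3 - 23046x^2 + 36912x - 24672
[θ, E_{-4}] f = -24x^5 + 480x^4 - 3840x^3 + 15360x^2 - 30744x + 24672
(-4([θ, E_{-4}])) f = 96x^5 - 1920x^4 + 15360x^3 - 61440x^2 + 122976x - 98688


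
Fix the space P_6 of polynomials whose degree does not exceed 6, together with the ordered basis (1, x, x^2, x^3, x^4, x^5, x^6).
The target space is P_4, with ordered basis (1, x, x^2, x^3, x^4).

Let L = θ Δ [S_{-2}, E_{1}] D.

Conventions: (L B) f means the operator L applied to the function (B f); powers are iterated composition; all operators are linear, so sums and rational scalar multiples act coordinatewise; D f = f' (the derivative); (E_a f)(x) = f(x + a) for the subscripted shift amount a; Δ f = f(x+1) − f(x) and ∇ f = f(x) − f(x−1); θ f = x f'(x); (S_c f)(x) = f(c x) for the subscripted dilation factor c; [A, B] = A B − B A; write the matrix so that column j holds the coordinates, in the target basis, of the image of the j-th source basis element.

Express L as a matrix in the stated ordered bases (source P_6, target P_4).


image of 1: 0
image of x: 0
image of x^2: 0
image of x^3: 0
image of x^4: 288x
image of x^5: -2880x^2 - 2160x
image of x^6: 17280x^3 + 25920x^2 + 14400x
each image's coordinates form column j of the matrix

the matrix is [[0, 0, 0, 0, 0, 0, 0]; [0, 0, 0, 0, 288, -2160, 14400]; [0, 0, 0, 0, 0, -2880, 25920]; [0, 0, 0, 0, 0, 0, 17280]; [0, 0, 0, 0, 0, 0, 0]] (rows listed top to bottom)


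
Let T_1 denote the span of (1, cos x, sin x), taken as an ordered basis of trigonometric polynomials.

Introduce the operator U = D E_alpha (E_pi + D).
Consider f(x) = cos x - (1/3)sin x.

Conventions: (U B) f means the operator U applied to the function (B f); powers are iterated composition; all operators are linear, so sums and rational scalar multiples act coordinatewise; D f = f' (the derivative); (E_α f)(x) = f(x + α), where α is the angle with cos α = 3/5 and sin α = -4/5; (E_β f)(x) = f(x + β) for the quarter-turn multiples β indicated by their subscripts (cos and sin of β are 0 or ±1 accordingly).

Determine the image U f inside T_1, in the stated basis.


E_pi f = -cos x + (1/3)sin x
D f = -(1/3)cos x - sin x
(E_pi + D) f = -(4/3)cos x - (2/3)sin x
E_alpha (E_pi + D) f = -(4/15)cos x - (22/15)sin x
D E_alpha (E_pi + D) f = -(22/15)cos x + (4/15)sin x

g(x) = -(22/15)cos x + (4/15)sin x


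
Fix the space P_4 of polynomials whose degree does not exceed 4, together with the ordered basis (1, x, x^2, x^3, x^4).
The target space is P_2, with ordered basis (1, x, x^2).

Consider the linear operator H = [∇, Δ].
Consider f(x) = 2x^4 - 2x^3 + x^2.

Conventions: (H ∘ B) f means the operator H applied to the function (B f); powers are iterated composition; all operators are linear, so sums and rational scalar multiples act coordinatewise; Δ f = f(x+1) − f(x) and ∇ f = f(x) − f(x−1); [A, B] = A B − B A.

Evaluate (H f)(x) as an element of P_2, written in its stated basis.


the image equals g(x) = 0

Δ f = 8x^3 + 6x^2 + 4x + 1
∇ Δ f = 24x^2 - 12x + 6
∇ f = 8x^3 - 18x^2 + 16x - 5
Δ ∇ f = 24x^2 - 12x + 6
[∇, Δ] f = 0


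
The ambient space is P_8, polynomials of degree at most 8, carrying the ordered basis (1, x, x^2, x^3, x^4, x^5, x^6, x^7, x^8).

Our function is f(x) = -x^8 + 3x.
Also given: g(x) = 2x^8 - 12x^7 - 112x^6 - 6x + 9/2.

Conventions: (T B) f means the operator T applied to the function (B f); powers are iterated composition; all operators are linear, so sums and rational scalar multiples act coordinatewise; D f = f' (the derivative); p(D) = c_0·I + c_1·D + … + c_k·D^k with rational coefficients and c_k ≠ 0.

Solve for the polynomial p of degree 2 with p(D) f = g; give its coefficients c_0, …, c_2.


D^0 f = -x^8 + 3x
D^1 f = -8x^7 + 3
D^2 f = -56x^6
matching coefficients of g against c_0 f + c_1 Df + … from the top degree down determines the c_i
solution: c_0 = -2, c_1 = 3/2, c_2 = 2

p(D) = -2·I + (3/2)·D + 2·D^2, i.e. c_0 = -2, c_1 = 3/2, c_2 = 2


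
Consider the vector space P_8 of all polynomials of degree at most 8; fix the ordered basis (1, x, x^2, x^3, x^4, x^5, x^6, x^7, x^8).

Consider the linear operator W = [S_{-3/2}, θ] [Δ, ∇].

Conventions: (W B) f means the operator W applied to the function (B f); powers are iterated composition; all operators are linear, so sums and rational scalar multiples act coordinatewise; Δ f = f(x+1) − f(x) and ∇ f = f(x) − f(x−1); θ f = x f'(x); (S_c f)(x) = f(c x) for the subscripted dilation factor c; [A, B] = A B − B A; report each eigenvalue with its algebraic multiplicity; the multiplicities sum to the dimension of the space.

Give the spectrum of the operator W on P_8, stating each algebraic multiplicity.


image of 1: 0
image of x: 0
image of x^2: 0
image of x^3: 0
image of x^4: 0
image of x^5: 0
image of x^6: 0
image of x^7: 0
image of x^8: 0
the matrix is upper triangular; its diagonal is (0, 0, 0, 0, 0, 0, 0, 0, 0)
for a triangular matrix the eigenvalues are the diagonal entries, with algebraic multiplicity their repetition count

λ = 0 (multiplicity 9)
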